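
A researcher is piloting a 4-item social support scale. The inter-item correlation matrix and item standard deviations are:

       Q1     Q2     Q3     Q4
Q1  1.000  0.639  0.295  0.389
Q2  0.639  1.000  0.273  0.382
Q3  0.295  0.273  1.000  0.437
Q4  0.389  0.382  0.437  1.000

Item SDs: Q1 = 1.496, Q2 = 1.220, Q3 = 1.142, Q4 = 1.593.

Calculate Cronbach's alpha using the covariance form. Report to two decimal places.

α = 0.73

Σσ²ᵢ = 1.496² + 1.220² + 1.142² + 1.593² = 7.5682
Covariances σ_ij = r_ij · s_i · s_j:
  σ(Q1,Q2) = 0.639 × 1.496 × 1.220 = 1.1663
  σ(Q1,Q3) = 0.295 × 1.496 × 1.142 = 0.5040
  σ(Q1,Q4) = 0.389 × 1.496 × 1.593 = 0.9270
  σ(Q2,Q3) = 0.273 × 1.220 × 1.142 = 0.3804
  σ(Q2,Q4) = 0.382 × 1.220 × 1.593 = 0.7424
  σ(Q3,Q4) = 0.437 × 1.142 × 1.593 = 0.7950
σ²_T = Σσ²ᵢ + 2·Σσ_ij = 7.5682 + 2 × 4.5151 = 16.5984
α = (4/3)·(1 − 7.5682/16.5984) = 0.73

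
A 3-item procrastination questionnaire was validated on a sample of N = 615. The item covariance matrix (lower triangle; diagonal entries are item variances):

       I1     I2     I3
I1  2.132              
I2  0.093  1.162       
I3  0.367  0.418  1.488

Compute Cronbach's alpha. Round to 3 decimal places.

ΣVar(i) = 2.132 + 1.162 + 1.488 = 4.782
Sum of off-diagonal covariances = 0.878
σ²_T = 4.782 + 2 × 0.878 = 6.538
α = (k/(k−1))·(1 − ΣVar(i)/σ²_T) = (3/2)·(1 − 4.782/6.538) = 0.403

α = 0.403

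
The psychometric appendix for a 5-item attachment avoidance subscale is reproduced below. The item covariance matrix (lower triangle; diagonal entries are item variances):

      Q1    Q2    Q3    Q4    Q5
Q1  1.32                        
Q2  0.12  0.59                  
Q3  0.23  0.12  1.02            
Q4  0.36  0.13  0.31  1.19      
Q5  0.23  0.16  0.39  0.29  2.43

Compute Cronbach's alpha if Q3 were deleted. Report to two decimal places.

Remaining items: Q1, Q2, Q4, Q5 (k = 4).
Σσ²ᵢ = 1.32 + 0.59 + 1.19 + 2.43 = 5.53
σ²_total = 5.53 + 2 × 1.29 = 8.11
α (item deleted) = (4/3)·(1 − 5.53/8.11) = 0.42

α = 0.42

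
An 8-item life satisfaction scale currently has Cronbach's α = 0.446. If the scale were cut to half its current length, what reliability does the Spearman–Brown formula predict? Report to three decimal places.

Length factor m = 1/2
α' = m·α / (1 − (1−m)·α)
   = 1/2 × 0.446 / (1 − (1 − 1/2) × 0.446)
   = 0.2230 / 0.7770 = 0.287

predicted reliability = 0.287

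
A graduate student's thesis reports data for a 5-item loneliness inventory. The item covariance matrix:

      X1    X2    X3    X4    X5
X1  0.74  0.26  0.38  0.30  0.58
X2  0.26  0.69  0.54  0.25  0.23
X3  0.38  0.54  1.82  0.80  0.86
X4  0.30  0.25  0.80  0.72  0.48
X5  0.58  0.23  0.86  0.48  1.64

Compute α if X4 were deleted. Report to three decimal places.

α = 0.718

Remaining items: X1, X2, X3, X5 (k = 4).
Σσᵢ² = 0.74 + 0.69 + 1.82 + 1.64 = 4.89
total variance = 4.89 + 2 × 2.85 = 10.59
α (item deleted) = (4/3)·(1 − 4.89/10.59) = 0.718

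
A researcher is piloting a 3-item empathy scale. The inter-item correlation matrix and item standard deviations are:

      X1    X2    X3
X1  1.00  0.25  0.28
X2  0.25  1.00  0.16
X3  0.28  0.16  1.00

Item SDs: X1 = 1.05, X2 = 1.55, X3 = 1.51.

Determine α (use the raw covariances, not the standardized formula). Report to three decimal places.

α = 0.446

Σσ²ᵢ = 1.05² + 1.55² + 1.51² = 5.7851
Covariances σ_ij = r_ij · s_i · s_j:
  σ(X1,X2) = 0.25 × 1.05 × 1.55 = 0.4069
  σ(X1,X3) = 0.28 × 1.05 × 1.51 = 0.4439
  σ(X2,X3) = 0.16 × 1.55 × 1.51 = 0.3745
σ²_T = Σσ²ᵢ + 2·Σσ_ij = 5.7851 + 2 × 1.2253 = 8.2357
α = (3/2)·(1 − 5.7851/8.2357) = 0.446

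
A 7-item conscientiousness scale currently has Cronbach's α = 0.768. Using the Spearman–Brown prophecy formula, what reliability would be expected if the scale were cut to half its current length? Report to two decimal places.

Length factor m = 1/2
α' = m·α / (1 − (1−m)·α)
   = 1/2 × 0.768 / (1 − (1 − 1/2) × 0.768)
   = 0.3840 / 0.6160 = 0.62

predicted reliability = 0.62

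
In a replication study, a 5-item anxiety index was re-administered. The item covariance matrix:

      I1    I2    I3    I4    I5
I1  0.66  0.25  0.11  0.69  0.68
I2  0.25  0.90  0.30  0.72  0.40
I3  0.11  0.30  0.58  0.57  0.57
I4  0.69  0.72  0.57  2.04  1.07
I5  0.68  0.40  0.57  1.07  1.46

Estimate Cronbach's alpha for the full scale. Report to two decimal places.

Σσ²ᵢ = 0.66 + 0.90 + 0.58 + 2.04 + 1.46 = 5.64
Sum of off-diagonal covariances = 5.36
σ²_T = 5.64 + 2 × 5.36 = 16.36
α = (k/(k−1))·(1 − Σσ²ᵢ/σ²_T) = (5/4)·(1 − 5.64/16.36) = 0.82

Cronbach's alpha = 0.82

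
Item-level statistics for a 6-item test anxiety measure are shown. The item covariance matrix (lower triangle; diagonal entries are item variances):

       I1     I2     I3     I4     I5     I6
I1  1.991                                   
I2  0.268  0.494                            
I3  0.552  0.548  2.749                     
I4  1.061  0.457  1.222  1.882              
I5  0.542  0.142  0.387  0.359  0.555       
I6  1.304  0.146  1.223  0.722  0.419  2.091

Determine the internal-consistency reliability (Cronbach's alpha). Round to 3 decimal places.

Cronbach's alpha = 0.788

ΣVar(i) = 1.991 + 0.494 + 2.749 + 1.882 + 0.555 + 2.091 = 9.762
Sum of the distinct covariances = 9.352
Var(T) = 9.762 + 2 × 9.352 = 28.466
α = (k/(k−1))·(1 − ΣVar(i)/Var(T)) = (6/5)·(1 − 9.762/28.466) = 0.788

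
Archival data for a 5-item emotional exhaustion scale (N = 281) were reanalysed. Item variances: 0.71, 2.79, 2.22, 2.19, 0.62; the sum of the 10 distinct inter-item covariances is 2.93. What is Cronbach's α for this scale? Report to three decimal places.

α = 0.509

Σσᵢ² = 0.71 + 2.79 + 2.22 + 2.19 + 0.62 = 8.53
Sum of distinct covariances = 2.93
total variance = Σσᵢ² + 2·Σcov = 8.53 + 2 × 2.93 = 14.39
α = (5/4)·(1 − 8.53/14.39) = 0.509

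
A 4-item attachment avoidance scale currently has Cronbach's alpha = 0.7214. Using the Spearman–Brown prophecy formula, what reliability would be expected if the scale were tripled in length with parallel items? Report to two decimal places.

predicted reliability = 0.89

Length factor m = 3
α' = m·α / (1 + (m−1)·α)
   = 3 × 0.7214 / (1 + (3 − 1) × 0.7214)
   = 2.1642 / 2.4428 = 0.89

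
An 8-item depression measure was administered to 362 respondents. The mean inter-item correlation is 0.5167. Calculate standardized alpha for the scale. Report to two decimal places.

Standardized α = k·r̄ / (1 + (k−1)·r̄) = 8 × 0.5167 / (1 + 7 × 0.5167)
  = 4.1336 / 4.6169 = 0.90

standardized alpha = 0.90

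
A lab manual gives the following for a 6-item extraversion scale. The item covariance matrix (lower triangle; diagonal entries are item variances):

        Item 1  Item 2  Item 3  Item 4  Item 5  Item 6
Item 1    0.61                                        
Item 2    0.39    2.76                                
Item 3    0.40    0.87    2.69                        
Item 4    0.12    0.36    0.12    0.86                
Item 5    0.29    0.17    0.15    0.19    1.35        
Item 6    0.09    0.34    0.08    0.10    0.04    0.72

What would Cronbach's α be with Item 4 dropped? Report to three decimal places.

Cronbach's α = 0.512

Remaining items: Item 1, Item 2, Item 3, Item 5, Item 6 (k = 5).
Σσᵢ² = 0.61 + 2.76 + 2.69 + 1.35 + 0.72 = 8.13
σ²_total = 8.13 + 2 × 2.82 = 13.77
α (item deleted) = (5/4)·(1 − 8.13/13.77) = 0.512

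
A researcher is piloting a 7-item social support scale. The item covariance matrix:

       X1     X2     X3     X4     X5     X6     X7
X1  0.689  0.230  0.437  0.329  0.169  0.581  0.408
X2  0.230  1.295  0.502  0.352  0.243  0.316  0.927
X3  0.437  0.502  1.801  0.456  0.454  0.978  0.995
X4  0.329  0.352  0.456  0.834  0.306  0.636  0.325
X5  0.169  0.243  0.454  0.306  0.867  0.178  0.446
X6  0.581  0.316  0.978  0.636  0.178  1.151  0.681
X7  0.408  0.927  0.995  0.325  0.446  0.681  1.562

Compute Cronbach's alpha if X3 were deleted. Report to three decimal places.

α = 0.788

Remaining items: X1, X2, X4, X5, X6, X7 (k = 6).
Σσ²ᵢ = 0.689 + 1.295 + 0.834 + 0.867 + 1.151 + 1.562 = 6.398
σ²_T = 6.398 + 2 × 6.127 = 18.652
α (item deleted) = (6/5)·(1 − 6.398/18.652) = 0.788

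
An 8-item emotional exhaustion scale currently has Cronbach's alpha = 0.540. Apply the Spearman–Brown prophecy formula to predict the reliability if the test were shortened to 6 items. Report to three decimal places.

Length factor m = 6/8 = 0.7500
α' = m·α / (1 − (1−m)·α)
   = 6/8 × 0.540 / (1 − (1 − 6/8) × 0.540)
   = 0.4050 / 0.8650 = 0.468

predicted reliability = 0.468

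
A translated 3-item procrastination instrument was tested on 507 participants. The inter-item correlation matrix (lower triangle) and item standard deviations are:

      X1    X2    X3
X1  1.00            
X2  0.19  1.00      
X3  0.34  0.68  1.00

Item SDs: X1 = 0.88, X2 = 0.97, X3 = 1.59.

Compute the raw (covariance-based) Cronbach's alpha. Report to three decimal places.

Σσ²ᵢ = 0.88² + 0.97² + 1.59² = 4.2434
Covariances σ_ij = r_ij · s_i · s_j:
  σ(X1,X2) = 0.19 × 0.88 × 0.97 = 0.1622
  σ(X1,X3) = 0.34 × 0.88 × 1.59 = 0.4757
  σ(X2,X3) = 0.68 × 0.97 × 1.59 = 1.0488
σ²_T = Σσ²ᵢ + 2·Σσ_ij = 4.2434 + 2 × 1.6867 = 7.6168
α = (3/2)·(1 − 4.2434/7.6168) = 0.664

Cronbach's alpha = 0.664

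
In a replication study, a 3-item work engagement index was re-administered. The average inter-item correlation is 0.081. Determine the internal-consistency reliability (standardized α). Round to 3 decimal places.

α = 0.209

Standardized α = k·r̄ / (1 + (k−1)·r̄) = 3 × 0.081 / (1 + 2 × 0.081)
  = 0.2430 / 1.1620 = 0.209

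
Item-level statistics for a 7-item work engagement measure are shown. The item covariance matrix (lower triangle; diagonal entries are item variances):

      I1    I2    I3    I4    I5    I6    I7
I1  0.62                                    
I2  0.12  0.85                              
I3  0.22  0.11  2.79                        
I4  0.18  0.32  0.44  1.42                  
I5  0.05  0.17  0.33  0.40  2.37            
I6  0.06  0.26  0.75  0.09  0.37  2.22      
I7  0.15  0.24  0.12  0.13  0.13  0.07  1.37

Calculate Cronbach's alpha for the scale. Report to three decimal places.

α = 0.522

Σσᵢ² = 0.62 + 0.85 + 2.79 + 1.42 + 2.37 + 2.22 + 1.37 = 11.64
Sum of off-diagonal covariances = 4.71
σ²_total = 11.64 + 2 × 4.71 = 21.06
α = (k/(k−1))·(1 − Σσᵢ²/σ²_total) = (7/6)·(1 − 11.64/21.06) = 0.522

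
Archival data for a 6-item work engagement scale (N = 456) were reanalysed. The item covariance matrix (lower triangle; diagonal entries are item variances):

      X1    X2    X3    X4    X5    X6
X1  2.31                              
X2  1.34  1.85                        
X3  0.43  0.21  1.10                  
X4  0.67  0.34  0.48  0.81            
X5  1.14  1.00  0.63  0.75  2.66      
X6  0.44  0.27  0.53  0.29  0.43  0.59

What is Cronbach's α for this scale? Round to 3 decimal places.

sum of item variances = 2.31 + 1.85 + 1.10 + 0.81 + 2.66 + 0.59 = 9.32
Sum of off-diagonal covariances = 8.95
σ²_T = 9.32 + 2 × 8.95 = 27.22
α = (k/(k−1))·(1 − sum of item variances/σ²_T) = (6/5)·(1 − 9.32/27.22) = 0.789

Cronbach's α = 0.789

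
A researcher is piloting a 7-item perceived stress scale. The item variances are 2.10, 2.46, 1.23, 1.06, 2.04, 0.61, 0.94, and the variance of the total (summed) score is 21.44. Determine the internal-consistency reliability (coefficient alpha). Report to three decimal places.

α = 0.599

Σσ²ᵢ = 2.10 + 2.46 + 1.23 + 1.06 + 2.04 + 0.61 + 0.94 = 10.44
α = (k/(k−1))·(1 − Σσ²ᵢ/total variance) = (7/6)·(1 − 10.44/21.44) = 0.599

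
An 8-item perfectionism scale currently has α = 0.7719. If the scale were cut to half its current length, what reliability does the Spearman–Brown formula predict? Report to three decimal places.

predicted reliability = 0.629

Length factor m = 1/2
α' = m·α / (1 − (1−m)·α)
   = 1/2 × 0.7719 / (1 − (1 − 1/2) × 0.7719)
   = 0.3860 / 0.6140 = 0.629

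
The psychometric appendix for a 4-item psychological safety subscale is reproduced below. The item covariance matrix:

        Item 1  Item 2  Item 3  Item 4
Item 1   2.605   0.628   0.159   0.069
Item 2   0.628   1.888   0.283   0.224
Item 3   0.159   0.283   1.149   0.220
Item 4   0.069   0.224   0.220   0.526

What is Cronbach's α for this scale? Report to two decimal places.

Cronbach's α = 0.45

Σσ²ᵢ = 2.605 + 1.888 + 1.149 + 0.526 = 6.168
Sum of off-diagonal covariances = 1.583
total variance = 6.168 + 2 × 1.583 = 9.334
α = (k/(k−1))·(1 − Σσ²ᵢ/total variance) = (4/3)·(1 − 6.168/9.334) = 0.45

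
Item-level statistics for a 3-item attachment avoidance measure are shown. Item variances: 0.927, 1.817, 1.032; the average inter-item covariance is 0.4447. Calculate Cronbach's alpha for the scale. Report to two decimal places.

Σσ²ᵢ = 0.927 + 1.817 + 1.032 = 3.776
Sum of the 3 distinct covariances = 3 × 0.4447 = 1.3341
σ²_total = Σσ²ᵢ + 2·Σcov = 3.776 + 2 × 1.3341 = 6.4442
α = (3/2)·(1 − 3.776/6.4442) = 0.62

Cronbach's alpha = 0.62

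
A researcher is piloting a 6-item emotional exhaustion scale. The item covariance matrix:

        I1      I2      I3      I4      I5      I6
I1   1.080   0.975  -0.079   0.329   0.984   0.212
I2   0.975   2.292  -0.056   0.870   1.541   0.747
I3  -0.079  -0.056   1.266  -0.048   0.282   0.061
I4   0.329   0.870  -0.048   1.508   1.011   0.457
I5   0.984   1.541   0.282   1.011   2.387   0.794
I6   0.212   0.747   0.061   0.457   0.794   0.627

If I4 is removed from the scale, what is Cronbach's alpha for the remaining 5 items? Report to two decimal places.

Remaining items: I1, I2, I3, I5, I6 (k = 5).
Σσᵢ² = 1.080 + 2.292 + 1.266 + 2.387 + 0.627 = 7.652
total variance = 7.652 + 2 × 5.461 = 18.574
α (item deleted) = (5/4)·(1 − 7.652/18.574) = 0.74

Cronbach's alpha = 0.74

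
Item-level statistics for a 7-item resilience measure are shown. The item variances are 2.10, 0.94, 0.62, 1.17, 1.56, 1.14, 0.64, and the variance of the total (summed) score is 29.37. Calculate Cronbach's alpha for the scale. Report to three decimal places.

sum of item variances = 2.10 + 0.94 + 0.62 + 1.17 + 1.56 + 1.14 + 0.64 = 8.17
α = (k/(k−1))·(1 − sum of item variances/σ²_total) = (7/6)·(1 − 8.17/29.37) = 0.842

α = 0.842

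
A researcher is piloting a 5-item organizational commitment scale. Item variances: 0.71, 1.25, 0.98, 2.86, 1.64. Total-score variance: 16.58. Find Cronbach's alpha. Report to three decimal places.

Σσᵢ² = 0.71 + 1.25 + 0.98 + 2.86 + 1.64 = 7.44
α = (k/(k−1))·(1 − Σσᵢ²/σ²_T) = (5/4)·(1 − 7.44/16.58) = 0.689

Cronbach's alpha = 0.689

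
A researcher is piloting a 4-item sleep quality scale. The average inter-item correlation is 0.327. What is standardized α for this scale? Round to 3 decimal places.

standardized α = 0.660

Standardized α = k·r̄ / (1 + (k−1)·r̄) = 4 × 0.327 / (1 + 3 × 0.327)
  = 1.3080 / 1.9810 = 0.660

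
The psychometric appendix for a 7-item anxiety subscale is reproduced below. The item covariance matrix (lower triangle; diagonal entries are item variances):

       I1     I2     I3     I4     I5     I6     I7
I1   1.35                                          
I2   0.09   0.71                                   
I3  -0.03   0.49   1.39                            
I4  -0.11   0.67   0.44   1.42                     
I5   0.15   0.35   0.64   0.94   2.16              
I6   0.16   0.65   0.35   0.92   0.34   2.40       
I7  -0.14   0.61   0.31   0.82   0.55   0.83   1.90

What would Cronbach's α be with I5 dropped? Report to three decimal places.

Cronbach's α = 0.683

Remaining items: I1, I2, I3, I4, I6, I7 (k = 6).
sum of item variances = 1.35 + 0.71 + 1.39 + 1.42 + 2.40 + 1.90 = 9.17
σ²_total = 9.17 + 2 × 6.06 = 21.29
α (item deleted) = (6/5)·(1 − 9.17/21.29) = 0.683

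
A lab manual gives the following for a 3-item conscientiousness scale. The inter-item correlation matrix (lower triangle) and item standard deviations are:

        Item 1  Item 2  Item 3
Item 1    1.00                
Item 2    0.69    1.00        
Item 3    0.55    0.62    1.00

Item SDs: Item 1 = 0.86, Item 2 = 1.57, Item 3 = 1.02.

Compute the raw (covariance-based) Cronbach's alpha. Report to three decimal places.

Cronbach's alpha = 0.797

Σσ²ᵢ = 0.86² + 1.57² + 1.02² = 4.2449
Covariances σ_ij = r_ij · s_i · s_j:
  σ(Item 1,Item 2) = 0.69 × 0.86 × 1.57 = 0.9316
  σ(Item 1,Item 3) = 0.55 × 0.86 × 1.02 = 0.4825
  σ(Item 2,Item 3) = 0.62 × 1.57 × 1.02 = 0.9929
σ²_T = Σσ²ᵢ + 2·Σσ_ij = 4.2449 + 2 × 2.4070 = 9.0589
α = (3/2)·(1 − 4.2449/9.0589) = 0.797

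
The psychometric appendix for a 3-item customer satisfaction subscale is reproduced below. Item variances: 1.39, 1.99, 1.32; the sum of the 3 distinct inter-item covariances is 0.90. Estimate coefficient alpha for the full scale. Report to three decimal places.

coefficient alpha = 0.415

Σσᵢ² = 1.39 + 1.99 + 1.32 = 4.70
Sum of distinct covariances = 0.90
Var(T) = Σσᵢ² + 2·Σcov = 4.70 + 2 × 0.90 = 6.50
α = (3/2)·(1 − 4.70/6.50) = 0.415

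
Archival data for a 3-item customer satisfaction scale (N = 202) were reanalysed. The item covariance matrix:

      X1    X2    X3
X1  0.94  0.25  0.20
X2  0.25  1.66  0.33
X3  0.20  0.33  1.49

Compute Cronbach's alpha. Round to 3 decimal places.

Σσ²ᵢ = 0.94 + 1.66 + 1.49 = 4.09
Sum of off-diagonal covariances = 0.78
total variance = 4.09 + 2 × 0.78 = 5.65
α = (k/(k−1))·(1 − Σσ²ᵢ/total variance) = (3/2)·(1 − 4.09/5.65) = 0.414

α = 0.414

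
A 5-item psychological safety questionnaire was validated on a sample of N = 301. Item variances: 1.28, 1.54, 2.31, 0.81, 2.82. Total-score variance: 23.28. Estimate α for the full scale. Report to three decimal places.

α = 0.780

Σσ²ᵢ = 1.28 + 1.54 + 2.31 + 0.81 + 2.82 = 8.76
α = (k/(k−1))·(1 − Σσ²ᵢ/total variance) = (5/4)·(1 − 8.76/23.28) = 0.780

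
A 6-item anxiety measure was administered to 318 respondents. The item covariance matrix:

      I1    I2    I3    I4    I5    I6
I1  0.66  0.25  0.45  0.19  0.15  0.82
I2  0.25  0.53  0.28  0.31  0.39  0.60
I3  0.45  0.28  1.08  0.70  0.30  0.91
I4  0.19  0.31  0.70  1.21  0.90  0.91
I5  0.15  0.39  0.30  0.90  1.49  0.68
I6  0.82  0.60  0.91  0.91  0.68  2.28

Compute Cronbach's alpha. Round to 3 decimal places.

Σσ²ᵢ = 0.66 + 0.53 + 1.08 + 1.21 + 1.49 + 2.28 = 7.25
Sum of off-diagonal covariances = 7.84
σ²_total = 7.25 + 2 × 7.84 = 22.93
α = (k/(k−1))·(1 − Σσ²ᵢ/σ²_total) = (6/5)·(1 − 7.25/22.93) = 0.821

α = 0.821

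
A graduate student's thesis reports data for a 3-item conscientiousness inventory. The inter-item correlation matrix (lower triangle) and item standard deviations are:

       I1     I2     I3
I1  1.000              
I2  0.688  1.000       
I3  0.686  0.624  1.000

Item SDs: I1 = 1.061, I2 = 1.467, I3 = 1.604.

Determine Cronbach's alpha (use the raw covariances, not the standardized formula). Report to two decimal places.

Σσ²ᵢ = 1.061² + 1.467² + 1.604² = 5.8506
Covariances σ_ij = r_ij · s_i · s_j:
  σ(I1,I2) = 0.688 × 1.061 × 1.467 = 1.0709
  σ(I1,I3) = 0.686 × 1.061 × 1.604 = 1.1675
  σ(I2,I3) = 0.624 × 1.467 × 1.604 = 1.4683
σ²_T = Σσ²ᵢ + 2·Σσ_ij = 5.8506 + 2 × 3.7067 = 13.2640
α = (3/2)·(1 − 5.8506/13.2640) = 0.84

Cronbach's alpha = 0.84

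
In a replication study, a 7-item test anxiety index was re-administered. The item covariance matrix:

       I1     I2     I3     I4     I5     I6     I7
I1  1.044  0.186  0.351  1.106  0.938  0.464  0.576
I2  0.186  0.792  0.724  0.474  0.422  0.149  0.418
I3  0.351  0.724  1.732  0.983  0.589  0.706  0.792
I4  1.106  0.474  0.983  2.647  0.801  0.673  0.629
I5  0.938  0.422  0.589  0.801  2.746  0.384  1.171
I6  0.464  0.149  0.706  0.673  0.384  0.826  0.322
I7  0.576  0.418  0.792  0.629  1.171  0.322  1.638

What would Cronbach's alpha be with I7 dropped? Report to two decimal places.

Cronbach's alpha = 0.78

Remaining items: I1, I2, I3, I4, I5, I6 (k = 6).
ΣVar(i) = 1.044 + 0.792 + 1.732 + 2.647 + 2.746 + 0.826 = 9.787
σ²_T = 9.787 + 2 × 8.950 = 27.687
α (item deleted) = (6/5)·(1 − 9.787/27.687) = 0.78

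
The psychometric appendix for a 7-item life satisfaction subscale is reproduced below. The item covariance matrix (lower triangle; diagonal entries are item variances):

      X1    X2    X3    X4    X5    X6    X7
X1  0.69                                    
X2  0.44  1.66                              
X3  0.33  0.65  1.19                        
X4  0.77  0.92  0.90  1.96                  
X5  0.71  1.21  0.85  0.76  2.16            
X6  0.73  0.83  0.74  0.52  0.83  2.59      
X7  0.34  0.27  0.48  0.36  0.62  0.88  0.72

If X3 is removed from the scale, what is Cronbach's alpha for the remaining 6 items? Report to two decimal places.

Cronbach's alpha = 0.81

Remaining items: X1, X2, X4, X5, X6, X7 (k = 6).
Σσᵢ² = 0.69 + 1.66 + 1.96 + 2.16 + 2.59 + 0.72 = 9.78
σ²_total = 9.78 + 2 × 10.19 = 30.16
α (item deleted) = (6/5)·(1 − 9.78/30.16) = 0.81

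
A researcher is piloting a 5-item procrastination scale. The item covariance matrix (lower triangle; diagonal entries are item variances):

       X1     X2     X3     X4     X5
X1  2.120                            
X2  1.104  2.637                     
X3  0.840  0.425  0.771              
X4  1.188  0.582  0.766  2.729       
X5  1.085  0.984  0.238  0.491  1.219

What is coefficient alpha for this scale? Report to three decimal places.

sum of item variances = 2.120 + 2.637 + 0.771 + 2.729 + 1.219 = 9.476
Sum of the distinct covariances = 7.703
total variance = 9.476 + 2 × 7.703 = 24.882
α = (k/(k−1))·(1 − sum of item variances/total variance) = (5/4)·(1 − 9.476/24.882) = 0.774

α = 0.774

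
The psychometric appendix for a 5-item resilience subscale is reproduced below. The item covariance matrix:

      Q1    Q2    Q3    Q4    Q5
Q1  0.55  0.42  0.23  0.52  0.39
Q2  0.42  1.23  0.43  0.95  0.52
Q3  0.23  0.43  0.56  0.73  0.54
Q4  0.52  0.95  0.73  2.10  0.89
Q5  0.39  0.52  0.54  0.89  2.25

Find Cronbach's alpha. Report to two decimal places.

sum of item variances = 0.55 + 1.23 + 0.56 + 2.10 + 2.25 = 6.69
Sum of the distinct covariances = 5.62
σ²_T = 6.69 + 2 × 5.62 = 17.93
α = (k/(k−1))·(1 − sum of item variances/σ²_T) = (5/4)·(1 − 6.69/17.93) = 0.78

Cronbach's alpha = 0.78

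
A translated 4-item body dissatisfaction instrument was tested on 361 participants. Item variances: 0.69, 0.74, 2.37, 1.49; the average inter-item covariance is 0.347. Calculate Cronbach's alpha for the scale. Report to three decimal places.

α = 0.587

sum of item variances = 0.69 + 0.74 + 2.37 + 1.49 = 5.29
Sum of the 6 distinct covariances = 6 × 0.347 = 2.082
total variance = sum of item variances + 2·Σcov = 5.29 + 2 × 2.082 = 9.454
α = (4/3)·(1 − 5.29/9.454) = 0.587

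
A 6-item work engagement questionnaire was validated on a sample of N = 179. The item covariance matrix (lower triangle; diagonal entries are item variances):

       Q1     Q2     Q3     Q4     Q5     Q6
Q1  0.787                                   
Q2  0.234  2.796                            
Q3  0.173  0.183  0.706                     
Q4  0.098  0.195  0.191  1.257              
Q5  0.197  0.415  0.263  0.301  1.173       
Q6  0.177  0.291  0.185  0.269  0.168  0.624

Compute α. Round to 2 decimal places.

Σσ²ᵢ = 0.787 + 2.796 + 0.706 + 1.257 + 1.173 + 0.624 = 7.343
Sum of the distinct covariances = 3.340
σ²_T = 7.343 + 2 × 3.340 = 14.023
α = (k/(k−1))·(1 − Σσ²ᵢ/σ²_T) = (6/5)·(1 − 7.343/14.023) = 0.57

α = 0.57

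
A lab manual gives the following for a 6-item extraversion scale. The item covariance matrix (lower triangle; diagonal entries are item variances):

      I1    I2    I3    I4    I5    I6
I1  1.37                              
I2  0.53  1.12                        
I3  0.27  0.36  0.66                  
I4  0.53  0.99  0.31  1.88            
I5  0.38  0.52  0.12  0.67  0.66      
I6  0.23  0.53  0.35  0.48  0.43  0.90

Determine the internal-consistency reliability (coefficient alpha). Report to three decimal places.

α = 0.804

sum of item variances = 1.37 + 1.12 + 0.66 + 1.88 + 0.66 + 0.90 = 6.59
Σ_{i<j} σ_ij = 6.70
total variance = 6.59 + 2 × 6.70 = 19.99
α = (k/(k−1))·(1 − sum of item variances/total variance) = (6/5)·(1 − 6.59/19.99) = 0.804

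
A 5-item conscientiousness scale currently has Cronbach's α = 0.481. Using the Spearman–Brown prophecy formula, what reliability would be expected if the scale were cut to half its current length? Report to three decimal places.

predicted reliability = 0.317

Length factor m = 1/2
α' = m·α / (1 − (1−m)·α)
   = 1/2 × 0.481 / (1 − (1 − 1/2) × 0.481)
   = 0.2405 / 0.7595 = 0.317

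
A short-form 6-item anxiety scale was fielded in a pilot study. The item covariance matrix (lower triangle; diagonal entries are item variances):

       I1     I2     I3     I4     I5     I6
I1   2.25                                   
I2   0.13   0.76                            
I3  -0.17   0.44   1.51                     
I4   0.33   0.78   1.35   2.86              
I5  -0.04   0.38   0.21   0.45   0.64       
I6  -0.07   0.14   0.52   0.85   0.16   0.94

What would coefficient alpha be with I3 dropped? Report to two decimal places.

Remaining items: I1, I2, I4, I5, I6 (k = 5).
sum of item variances = 2.25 + 0.76 + 2.86 + 0.64 + 0.94 = 7.45
Var(T) = 7.45 + 2 × 3.11 = 13.67
α (item deleted) = (5/4)·(1 − 7.45/13.67) = 0.57

coefficient alpha = 0.57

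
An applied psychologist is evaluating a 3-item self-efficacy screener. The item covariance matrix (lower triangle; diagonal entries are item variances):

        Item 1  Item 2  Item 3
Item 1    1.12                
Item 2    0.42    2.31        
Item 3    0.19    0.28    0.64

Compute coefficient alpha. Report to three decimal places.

coefficient alpha = 0.456

sum of item variances = 1.12 + 2.31 + 0.64 = 4.07
Sum of the distinct covariances = 0.89
σ²_T = 4.07 + 2 × 0.89 = 5.85
α = (k/(k−1))·(1 − sum of item variances/σ²_T) = (3/2)·(1 − 4.07/5.85) = 0.456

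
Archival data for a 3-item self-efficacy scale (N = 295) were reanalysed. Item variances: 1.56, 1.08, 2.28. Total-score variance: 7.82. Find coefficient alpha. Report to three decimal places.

Σσᵢ² = 1.56 + 1.08 + 2.28 = 4.92
α = (k/(k−1))·(1 − Σσᵢ²/σ²_total) = (3/2)·(1 − 4.92/7.82) = 0.556

coefficient alpha = 0.556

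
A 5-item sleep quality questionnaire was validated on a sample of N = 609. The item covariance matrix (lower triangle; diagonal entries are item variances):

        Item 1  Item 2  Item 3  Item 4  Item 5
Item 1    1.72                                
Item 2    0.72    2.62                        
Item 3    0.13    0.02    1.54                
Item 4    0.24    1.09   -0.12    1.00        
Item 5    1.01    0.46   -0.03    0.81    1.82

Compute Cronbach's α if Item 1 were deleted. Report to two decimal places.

Remaining items: Item 2, Item 3, Item 4, Item 5 (k = 4).
Σσᵢ² = 2.62 + 1.54 + 1.00 + 1.82 = 6.98
Var(T) = 6.98 + 2 × 2.23 = 11.44
α (item deleted) = (4/3)·(1 − 6.98/11.44) = 0.52

Cronbach's α = 0.52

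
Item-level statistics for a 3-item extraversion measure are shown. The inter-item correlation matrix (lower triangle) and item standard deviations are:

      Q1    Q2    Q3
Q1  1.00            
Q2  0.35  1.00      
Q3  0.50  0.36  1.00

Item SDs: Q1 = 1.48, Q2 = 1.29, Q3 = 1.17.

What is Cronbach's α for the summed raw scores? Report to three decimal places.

α = 0.665

Σσ²ᵢ = 1.48² + 1.29² + 1.17² = 5.2234
Covariances σ_ij = r_ij · s_i · s_j:
  σ(Q1,Q2) = 0.35 × 1.48 × 1.29 = 0.6682
  σ(Q1,Q3) = 0.50 × 1.48 × 1.17 = 0.8658
  σ(Q2,Q3) = 0.36 × 1.29 × 1.17 = 0.5433
σ²_T = Σσ²ᵢ + 2·Σσ_ij = 5.2234 + 2 × 2.0773 = 9.3780
α = (3/2)·(1 − 5.2234/9.3780) = 0.665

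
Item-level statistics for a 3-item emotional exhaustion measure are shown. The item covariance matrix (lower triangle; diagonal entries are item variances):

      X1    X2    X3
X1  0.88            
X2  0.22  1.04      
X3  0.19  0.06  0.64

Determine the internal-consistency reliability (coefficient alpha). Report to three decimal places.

sum of item variances = 0.88 + 1.04 + 0.64 = 2.56
Σ_{i<j} σ_ij = 0.47
total variance = 2.56 + 2 × 0.47 = 3.50
α = (k/(k−1))·(1 − sum of item variances/total variance) = (3/2)·(1 − 2.56/3.50) = 0.403

coefficient alpha = 0.403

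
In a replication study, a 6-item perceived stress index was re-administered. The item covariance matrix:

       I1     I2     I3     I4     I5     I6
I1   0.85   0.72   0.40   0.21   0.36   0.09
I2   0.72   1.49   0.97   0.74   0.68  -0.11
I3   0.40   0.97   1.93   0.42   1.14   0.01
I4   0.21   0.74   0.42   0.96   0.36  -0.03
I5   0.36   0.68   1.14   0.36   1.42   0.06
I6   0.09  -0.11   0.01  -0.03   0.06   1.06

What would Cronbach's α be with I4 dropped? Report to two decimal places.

α = 0.70

Remaining items: I1, I2, I3, I5, I6 (k = 5).
Σσᵢ² = 0.85 + 1.49 + 1.93 + 1.42 + 1.06 = 6.75
σ²_T = 6.75 + 2 × 4.32 = 15.39
α (item deleted) = (5/4)·(1 − 6.75/15.39) = 0.70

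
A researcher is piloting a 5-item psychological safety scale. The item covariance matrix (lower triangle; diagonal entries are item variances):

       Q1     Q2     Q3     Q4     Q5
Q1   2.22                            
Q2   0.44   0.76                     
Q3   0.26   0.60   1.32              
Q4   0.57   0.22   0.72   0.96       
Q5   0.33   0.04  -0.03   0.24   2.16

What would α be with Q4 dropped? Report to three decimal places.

α = 0.449

Remaining items: Q1, Q2, Q3, Q5 (k = 4).
Σσᵢ² = 2.22 + 0.76 + 1.32 + 2.16 = 6.46
Var(T) = 6.46 + 2 × 1.64 = 9.74
α (item deleted) = (4/3)·(1 − 6.46/9.74) = 0.449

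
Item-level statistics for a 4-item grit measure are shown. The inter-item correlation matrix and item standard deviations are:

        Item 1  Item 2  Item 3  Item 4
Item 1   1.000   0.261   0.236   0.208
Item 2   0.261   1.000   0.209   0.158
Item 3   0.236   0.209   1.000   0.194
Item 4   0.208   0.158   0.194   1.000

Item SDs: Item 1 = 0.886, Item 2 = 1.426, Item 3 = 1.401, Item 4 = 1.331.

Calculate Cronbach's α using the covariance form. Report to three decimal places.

α = 0.497

Σσ²ᵢ = 0.886² + 1.426² + 1.401² + 1.331² = 6.5528
Covariances σ_ij = r_ij · s_i · s_j:
  σ(Item 1,Item 2) = 0.261 × 0.886 × 1.426 = 0.3298
  σ(Item 1,Item 3) = 0.236 × 0.886 × 1.401 = 0.2929
  σ(Item 1,Item 4) = 0.208 × 0.886 × 1.331 = 0.2453
  σ(Item 2,Item 3) = 0.209 × 1.426 × 1.401 = 0.4175
  σ(Item 2,Item 4) = 0.158 × 1.426 × 1.331 = 0.2999
  σ(Item 3,Item 4) = 0.194 × 1.401 × 1.331 = 0.3618
σ²_T = Σσ²ᵢ + 2·Σσ_ij = 6.5528 + 2 × 1.9472 = 10.4472
α = (4/3)·(1 − 6.5528/10.4472) = 0.497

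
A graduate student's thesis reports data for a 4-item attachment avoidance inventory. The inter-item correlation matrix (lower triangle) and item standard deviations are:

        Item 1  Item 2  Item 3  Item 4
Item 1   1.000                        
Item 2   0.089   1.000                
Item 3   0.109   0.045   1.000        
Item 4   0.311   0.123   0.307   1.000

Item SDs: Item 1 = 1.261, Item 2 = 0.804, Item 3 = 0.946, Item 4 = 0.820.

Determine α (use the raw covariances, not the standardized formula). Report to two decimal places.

Σσ²ᵢ = 1.261² + 0.804² + 0.946² + 0.820² = 3.8039
Covariances σ_ij = r_ij · s_i · s_j:
  σ(Item 1,Item 2) = 0.089 × 1.261 × 0.804 = 0.0902
  σ(Item 1,Item 3) = 0.109 × 1.261 × 0.946 = 0.1300
  σ(Item 1,Item 4) = 0.311 × 1.261 × 0.820 = 0.3216
  σ(Item 2,Item 3) = 0.045 × 0.804 × 0.946 = 0.0342
  σ(Item 2,Item 4) = 0.123 × 0.804 × 0.820 = 0.0811
  σ(Item 3,Item 4) = 0.307 × 0.946 × 0.820 = 0.2381
σ²_T = Σσ²ᵢ + 2·Σσ_ij = 3.8039 + 2 × 0.8952 = 5.5943
α = (4/3)·(1 − 3.8039/5.5943) = 0.43

α = 0.43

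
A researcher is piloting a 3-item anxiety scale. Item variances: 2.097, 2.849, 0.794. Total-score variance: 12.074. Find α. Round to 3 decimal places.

Σσᵢ² = 2.097 + 2.849 + 0.794 = 5.740
α = (k/(k−1))·(1 − Σσᵢ²/Var(T)) = (3/2)·(1 − 5.740/12.074) = 0.787

α = 0.787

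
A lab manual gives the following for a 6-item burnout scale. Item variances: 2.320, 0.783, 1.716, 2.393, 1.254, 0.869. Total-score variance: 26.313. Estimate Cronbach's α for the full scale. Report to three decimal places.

Cronbach's α = 0.774

Σσ²ᵢ = 2.320 + 0.783 + 1.716 + 2.393 + 1.254 + 0.869 = 9.335
α = (k/(k−1))·(1 − Σσ²ᵢ/Var(T)) = (6/5)·(1 − 9.335/26.313) = 0.774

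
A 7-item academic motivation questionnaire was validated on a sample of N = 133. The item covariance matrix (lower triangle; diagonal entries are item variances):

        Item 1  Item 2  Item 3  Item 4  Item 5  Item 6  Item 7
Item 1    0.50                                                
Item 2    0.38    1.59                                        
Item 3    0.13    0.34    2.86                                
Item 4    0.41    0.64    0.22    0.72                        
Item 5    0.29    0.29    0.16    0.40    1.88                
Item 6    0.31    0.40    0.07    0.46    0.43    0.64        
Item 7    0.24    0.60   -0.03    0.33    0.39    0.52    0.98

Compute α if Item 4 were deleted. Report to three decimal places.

Remaining items: Item 1, Item 2, Item 3, Item 5, Item 6, Item 7 (k = 6).
Σσᵢ² = 0.50 + 1.59 + 2.86 + 1.88 + 0.64 + 0.98 = 8.45
Var(T) = 8.45 + 2 × 4.52 = 17.49
α (item deleted) = (6/5)·(1 − 8.45/17.49) = 0.620

α = 0.620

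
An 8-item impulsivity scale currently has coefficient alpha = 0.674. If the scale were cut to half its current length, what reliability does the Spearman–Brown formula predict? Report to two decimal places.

Length factor m = 1/2
α' = m·α / (1 − (1−m)·α)
   = 1/2 × 0.674 / (1 − (1 − 1/2) × 0.674)
   = 0.3370 / 0.6630 = 0.51

predicted reliability = 0.51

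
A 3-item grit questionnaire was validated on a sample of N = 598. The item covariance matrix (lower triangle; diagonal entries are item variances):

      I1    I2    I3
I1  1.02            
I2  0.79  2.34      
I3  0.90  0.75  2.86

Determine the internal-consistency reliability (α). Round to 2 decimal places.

sum of item variances = 1.02 + 2.34 + 2.86 = 6.22
Sum of off-diagonal covariances = 2.44
Var(T) = 6.22 + 2 × 2.44 = 11.10
α = (k/(k−1))·(1 − sum of item variances/Var(T)) = (3/2)·(1 − 6.22/11.10) = 0.66

α = 0.66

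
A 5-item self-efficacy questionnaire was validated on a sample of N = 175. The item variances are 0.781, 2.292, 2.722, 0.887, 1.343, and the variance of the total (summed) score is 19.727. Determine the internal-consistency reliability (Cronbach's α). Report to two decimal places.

ΣVar(i) = 0.781 + 2.292 + 2.722 + 0.887 + 1.343 = 8.025
α = (k/(k−1))·(1 − ΣVar(i)/Var(T)) = (5/4)·(1 − 8.025/19.727) = 0.74

α = 0.74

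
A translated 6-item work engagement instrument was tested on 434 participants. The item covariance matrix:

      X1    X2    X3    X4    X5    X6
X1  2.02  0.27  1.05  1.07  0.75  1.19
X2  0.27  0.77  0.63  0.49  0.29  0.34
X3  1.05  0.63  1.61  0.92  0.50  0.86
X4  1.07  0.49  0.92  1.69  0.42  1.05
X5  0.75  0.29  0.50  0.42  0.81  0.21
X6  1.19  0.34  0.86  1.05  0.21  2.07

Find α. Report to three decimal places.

α = 0.829

sum of item variances = 2.02 + 0.77 + 1.61 + 1.69 + 0.81 + 2.07 = 8.97
Sum of the distinct covariances = 10.04
total variance = 8.97 + 2 × 10.04 = 29.05
α = (k/(k−1))·(1 − sum of item variances/total variance) = (6/5)·(1 − 8.97/29.05) = 0.829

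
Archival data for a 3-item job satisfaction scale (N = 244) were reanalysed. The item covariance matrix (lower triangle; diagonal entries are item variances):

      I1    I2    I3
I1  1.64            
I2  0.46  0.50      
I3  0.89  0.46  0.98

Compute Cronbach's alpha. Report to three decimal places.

Σσ²ᵢ = 1.64 + 0.50 + 0.98 = 3.12
Σ_{i<j} σ_ij = 1.81
σ²_T = 3.12 + 2 × 1.81 = 6.74
α = (k/(k−1))·(1 − Σσ²ᵢ/σ²_T) = (3/2)·(1 − 3.12/6.74) = 0.806

α = 0.806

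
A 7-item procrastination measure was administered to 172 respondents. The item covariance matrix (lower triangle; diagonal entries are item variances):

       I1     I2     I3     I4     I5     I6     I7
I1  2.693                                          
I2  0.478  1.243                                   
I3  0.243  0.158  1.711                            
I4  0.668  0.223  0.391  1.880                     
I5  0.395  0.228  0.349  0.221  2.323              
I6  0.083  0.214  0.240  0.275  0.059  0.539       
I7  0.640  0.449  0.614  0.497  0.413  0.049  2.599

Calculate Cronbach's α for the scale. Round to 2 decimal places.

Cronbach's α = 0.60

sum of item variances = 2.693 + 1.243 + 1.711 + 1.880 + 2.323 + 0.539 + 2.599 = 12.988
Σ_{i<j} σ_ij = 6.887
total variance = 12.988 + 2 × 6.887 = 26.762
α = (k/(k−1))·(1 − sum of item variances/total variance) = (7/6)·(1 − 12.988/26.762) = 0.60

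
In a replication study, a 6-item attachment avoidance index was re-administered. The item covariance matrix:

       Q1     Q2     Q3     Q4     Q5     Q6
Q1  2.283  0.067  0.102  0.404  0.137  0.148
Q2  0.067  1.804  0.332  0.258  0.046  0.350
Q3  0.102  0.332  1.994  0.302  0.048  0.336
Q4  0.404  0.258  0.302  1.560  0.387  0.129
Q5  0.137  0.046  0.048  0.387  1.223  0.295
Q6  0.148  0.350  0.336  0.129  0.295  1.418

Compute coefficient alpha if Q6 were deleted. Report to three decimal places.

α = 0.400

Remaining items: Q1, Q2, Q3, Q4, Q5 (k = 5).
Σσ²ᵢ = 2.283 + 1.804 + 1.994 + 1.560 + 1.223 = 8.864
total variance = 8.864 + 2 × 2.083 = 13.030
α (item deleted) = (5/4)·(1 − 8.864/13.030) = 0.400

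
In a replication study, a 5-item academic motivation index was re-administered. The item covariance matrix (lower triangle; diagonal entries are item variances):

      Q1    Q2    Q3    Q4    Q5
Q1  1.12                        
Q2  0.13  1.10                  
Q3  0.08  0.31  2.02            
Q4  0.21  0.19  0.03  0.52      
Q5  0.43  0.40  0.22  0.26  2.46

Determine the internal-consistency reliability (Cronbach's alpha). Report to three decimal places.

α = 0.481

Σσᵢ² = 1.12 + 1.10 + 2.02 + 0.52 + 2.46 = 7.22
Sum of off-diagonal covariances = 2.26
Var(T) = 7.22 + 2 × 2.26 = 11.74
α = (k/(k−1))·(1 − Σσᵢ²/Var(T)) = (5/4)·(1 − 7.22/11.74) = 0.481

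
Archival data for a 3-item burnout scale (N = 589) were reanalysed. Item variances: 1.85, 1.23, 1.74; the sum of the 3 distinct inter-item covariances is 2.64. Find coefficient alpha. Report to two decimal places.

ΣVar(i) = 1.85 + 1.23 + 1.74 = 4.82
Sum of distinct covariances = 2.64
total variance = ΣVar(i) + 2·Σcov = 4.82 + 2 × 2.64 = 10.10
α = (3/2)·(1 − 4.82/10.10) = 0.78

coefficient alpha = 0.78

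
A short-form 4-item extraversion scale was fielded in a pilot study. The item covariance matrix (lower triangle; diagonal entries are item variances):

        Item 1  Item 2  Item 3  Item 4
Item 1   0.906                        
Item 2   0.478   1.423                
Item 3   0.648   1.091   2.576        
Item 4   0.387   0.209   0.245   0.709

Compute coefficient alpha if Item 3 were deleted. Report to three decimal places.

coefficient alpha = 0.621

Remaining items: Item 1, Item 2, Item 4 (k = 3).
ΣVar(i) = 0.906 + 1.423 + 0.709 = 3.038
σ²_total = 3.038 + 2 × 1.074 = 5.186
α (item deleted) = (3/2)·(1 − 3.038/5.186) = 0.621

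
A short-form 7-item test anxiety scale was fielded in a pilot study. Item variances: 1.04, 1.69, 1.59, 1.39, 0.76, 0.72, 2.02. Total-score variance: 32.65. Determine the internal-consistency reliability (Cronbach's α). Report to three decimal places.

sum of item variances = 1.04 + 1.69 + 1.59 + 1.39 + 0.76 + 0.72 + 2.02 = 9.21
α = (k/(k−1))·(1 − sum of item variances/σ²_T) = (7/6)·(1 − 9.21/32.65) = 0.838

Cronbach's α = 0.838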